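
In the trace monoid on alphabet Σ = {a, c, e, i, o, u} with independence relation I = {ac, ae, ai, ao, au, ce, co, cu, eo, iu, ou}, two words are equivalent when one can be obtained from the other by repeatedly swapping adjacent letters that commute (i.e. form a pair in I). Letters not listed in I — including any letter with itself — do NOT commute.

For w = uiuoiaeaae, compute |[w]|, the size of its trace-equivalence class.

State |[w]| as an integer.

0(u) covers ∅
1(i) covers ∅
2(u) covers 0:u
3(o) covers 1:i
4(i) covers 3:o
5(a) covers ∅
6(e) covers 2:u, 4:i
7(a) covers 5:a
8(a) covers 7:a
9(e) covers 6:e
floor of heap: 0:u, 1:i, 5:a
completions by unplaced set U, small U first (add the entries for U minus each lowest piece of U):
  |U|=1: {8}:1  {9}:1
  |U|=2: {6,9}:1  {7,8}:1  {8,9}:2
  |U|=3: {2,6,9}:1  {4,6,9}:1  {5,7,8}:1  {6,8,9}:3  {7,8,9}:3
  |U|=4: {0,2,6,9}:1  {2,4,6,9}:2  {2,6,8,9}:4  {3,4,6,9}:1  {4,6,8,9}:4  {5,7,8,9}:4  {6,7,8,9}:6
  |U|=5: {0,2,4,6,9}:3  {0,2,6,8,9}:5  {1,3,4,6,9}:1  {2,3,4,6,9}:3  {2,4,6,8,9}:10  {2,6,7,8,9}:10  {3,4,6,8,9}:5  {4,6,7,8,9}:10  {5,6,7,8,9}:10
  |U|=6: {0,2,3,4,6,9}:6  {0,2,4,6,8,9}:18  {0,2,6,7,8,9}:15  {1,2,3,4,6,9}:4  {1,3,4,6,8,9}:6  {2,3,4,6,8,9}:18  {2,4,6,7,8,9}:30  {2,5,6,7,8,9}:20  {3,4,6,7,8,9}:15  {4,5,6,7,8,9}:20
  |U|=7: {0,1,2,3,4,6,9}:10  {0,2,3,4,6,8,9}:42  {0,2,4,6,7,8,9}:63  {0,2,5,6,7,8,9}:35  {1,2,3,4,6,8,9}:28  {1,3,4,6,7,8,9}:21  {2,3,4,6,7,8,9}:63  {2,4,5,6,7,8,9}:70  {3,4,5,6,7,8,9}:35
  |U|=8: {0,1,2,3,4,6,8,9}:80  {0,2,3,4,6,7,8,9}:168  {0,2,4,5,6,7,8,9}:168  {1,2,3,4,6,7,8,9}:112  {1,3,4,5,6,7,8,9}:56  {2,3,4,5,6,7,8,9}:168
  start at 0(u): 336
  start at 1(i): 504
  start at 5(a): 360
sum over floor = 1200

1200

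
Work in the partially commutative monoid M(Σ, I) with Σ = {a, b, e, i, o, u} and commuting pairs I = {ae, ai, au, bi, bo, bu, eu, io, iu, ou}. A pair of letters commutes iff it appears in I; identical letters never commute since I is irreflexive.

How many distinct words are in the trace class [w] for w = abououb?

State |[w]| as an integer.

drop 0:a onto floor
drop 1:b onto {0:a}
drop 2:o onto {0:a}
drop 3:u onto floor
drop 4:o onto {2:o}
drop 5:u onto {3:u}
drop 6:b onto {1:b}
ground layer = {0:a, 3:u}
drop-orders for the pieces not yet dropped (sum over which currently-grounded one goes next):
  1 to go: {4} 1  {5} 1  {6} 1
  2 to go: {1,6} 1  {2,4} 1  {3,5} 1  {4,5} 2  {4,6} 2  {5,6} 2
  3 to go: {1,4,6} 3  {1,5,6} 3  {2,4,5} 3  {2,4,6} 3  {3,4,5} 3  {3,5,6} 3  {4,5,6} 6
  4 to go: {1,2,4,6} 6  {1,3,5,6} 6  {1,4,5,6} 12  {2,3,4,5} 6  {2,4,5,6} 12  {3,4,5,6} 12
  5 to go: {0,1,2,4,6} 6  {1,2,4,5,6} 30  {1,3,4,5,6} 30  {2,3,4,5,6} 30
  if 0:a drops first: 90 orders
  if 3:u drops first: 36 orders
heap linearizations: 126

126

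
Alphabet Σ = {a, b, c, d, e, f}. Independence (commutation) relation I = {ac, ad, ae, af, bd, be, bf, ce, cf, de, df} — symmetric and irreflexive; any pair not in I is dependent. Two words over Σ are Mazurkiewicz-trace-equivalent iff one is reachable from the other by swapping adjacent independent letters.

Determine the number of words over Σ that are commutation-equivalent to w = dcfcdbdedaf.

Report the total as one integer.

1650

#0=d has no predecessor
#1=c depends on [0:d]
#2=f has no predecessor
#3=c depends on [1:c]
#4=d depends on [3:c]
#5=b depends on [3:c]
#6=d depends on [4:d]
#7=e depends on [2:f]
#8=d depends on [6:d]
#9=a depends on [5:b]
#10=f depends on [7:e]
sources: [0:d, 2:f]
N(rest) = Σ N(rest − s) over sources s of rest; N(one piece) = 1:
  size 1 → [8]=1  [9]=1  [10]=1
  size 2 → [5,9]=1  [6,8]=1  [7,10]=1  [8,9]=2  [8,10]=2  [9,10]=2
  size 3 → [2,7,10]=1  [4,6,8]=1  [5,8,9]=3  [5,9,10]=3  [6,8,9]=3  [6,8,10]=3  [7,8,10]=3  [7,9,10]=3  [8,9,10]=6
  size 4 → [2,7,8,10]=4  [2,7,9,10]=4  [4,6,8,9]=4  [4,6,8,10]=4  [5,6,8,9]=6  [5,7,9,10]=6  [5,8,9,10]=12  [6,7,8,10]=6  [6,8,9,10]=12  [7,8,9,10]=12
  size 5 → [2,5,7,9,10]=10  [2,6,7,8,10]=10  [2,7,8,9,10]=20  [4,5,6,8,9]=10  [4,6,7,8,10]=10  [4,6,8,9,10]=20  [5,6,8,9,10]=30  [5,7,8,9,10]=30  [6,7,8,9,10]=30
  size 6 → [2,4,6,7,8,10]=20  [2,5,7,8,9,10]=60  [2,6,7,8,9,10]=60  [3,4,5,6,8,9]=10  [4,5,6,8,9,10]=60  [4,6,7,8,9,10]=60  [5,6,7,8,9,10]=90
  size 7 → [1,3,4,5,6,8,9]=10  [2,4,6,7,8,9,10]=140  [2,5,6,7,8,9,10]=210  [3,4,5,6,8,9,10]=70  [4,5,6,7,8,9,10]=210
  size 8 → [0,1,3,4,5,6,8,9]=10  [1,3,4,5,6,8,9,10]=80  [2,4,5,6,7,8,9,10]=560  [3,4,5,6,7,8,9,10]=280
  size 9 → [0,1,3,4,5,6,8,9,10]=90  [1,3,4,5,6,7,8,9,10]=360  [2,3,4,5,6,7,8,9,10]=840
  first=0(d) contributes 1200
  first=2(f) contributes 450
|[w]| = 1650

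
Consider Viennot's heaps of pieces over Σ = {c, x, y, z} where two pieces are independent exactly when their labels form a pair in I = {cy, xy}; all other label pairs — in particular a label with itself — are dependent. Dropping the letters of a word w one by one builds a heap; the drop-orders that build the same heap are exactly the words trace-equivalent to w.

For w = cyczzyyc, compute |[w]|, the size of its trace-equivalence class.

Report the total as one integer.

0(c) covers ∅
1(y) covers ∅
2(c) covers 0:c
3(z) covers 1:y, 2:c
4(z) covers 3:z
5(y) covers 4:z
6(y) covers 5:y
7(c) covers 4:z
floor of heap: 0:c, 1:y
completions by unplaced set U, small U first (add the entries for U minus each lowest piece of U):
  |U|=1: {6}:1  {7}:1
  |U|=2: {5,6}:1  {6,7}:2
  |U|=3: {5,6,7}:3
  |U|=4: {4,5,6,7}:3
  |U|=5: {3,4,5,6,7}:3
  |U|=6: {1,3,4,5,6,7}:3  {2,3,4,5,6,7}:3
  start at 0(c): 6
  start at 1(y): 3
sum over floor = 9

9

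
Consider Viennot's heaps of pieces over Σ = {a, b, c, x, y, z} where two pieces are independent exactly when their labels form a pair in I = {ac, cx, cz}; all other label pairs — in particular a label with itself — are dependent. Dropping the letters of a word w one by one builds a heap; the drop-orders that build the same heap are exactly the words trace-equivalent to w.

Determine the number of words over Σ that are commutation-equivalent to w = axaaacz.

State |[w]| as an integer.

#0=a has no predecessor
#1=x depends on [0:a]
#2=a depends on [1:x]
#3=a depends on [2:a]
#4=a depends on [3:a]
#5=c has no predecessor
#6=z depends on [4:a]
sources: [0:a, 5:c]
N(rest) = Σ N(rest − s) over sources s of rest; N(one piece) = 1:
  size 1 → [5]=1  [6]=1
  size 2 → [4,6]=1  [5,6]=2
  size 3 → [3,4,6]=1  [4,5,6]=3
  size 4 → [2,3,4,6]=1  [3,4,5,6]=4
  size 5 → [1,2,3,4,6]=1  [2,3,4,5,6]=5
  first=0(a) contributes 6
  first=5(c) contributes 1
|[w]| = 7

7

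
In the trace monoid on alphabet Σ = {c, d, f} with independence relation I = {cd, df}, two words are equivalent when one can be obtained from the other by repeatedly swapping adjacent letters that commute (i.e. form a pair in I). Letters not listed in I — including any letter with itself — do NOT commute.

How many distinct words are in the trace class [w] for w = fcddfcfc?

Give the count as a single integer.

28

drop 0:f onto floor
drop 1:c onto {0:f}
drop 2:d onto floor
drop 3:d onto {2:d}
drop 4:f onto {1:c}
drop 5:c onto {4:f}
drop 6:f onto {5:c}
drop 7:c onto {6:f}
ground layer = {0:f, 2:d}
drop-orders for the pieces not yet dropped (sum over which currently-grounded one goes next):
  1 to go: {3} 1  {7} 1
  2 to go: {2,3} 1  {3,7} 2  {6,7} 1
  3 to go: {2,3,7} 3  {3,6,7} 3  {5,6,7} 1
  4 to go: {2,3,6,7} 6  {3,5,6,7} 4  {4,5,6,7} 1
  5 to go: {1,4,5,6,7} 1  {2,3,5,6,7} 10  {3,4,5,6,7} 5
  6 to go: {0,1,4,5,6,7} 1  {1,3,4,5,6,7} 6  {2,3,4,5,6,7} 15
  if 0:f drops first: 21 orders
  if 2:d drops first: 7 orders
heap linearizations: 28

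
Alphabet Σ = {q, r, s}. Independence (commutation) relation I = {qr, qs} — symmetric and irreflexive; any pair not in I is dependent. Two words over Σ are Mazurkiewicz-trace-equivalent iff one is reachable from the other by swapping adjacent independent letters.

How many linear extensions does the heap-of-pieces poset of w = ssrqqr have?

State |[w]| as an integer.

piece 0:s — minimal
piece 1:s rests on {0:s}
piece 2:r rests on {1:s}
piece 3:q — minimal
piece 4:q rests on {3:q}
piece 5:r rests on {2:r}
minimal pieces: {0:s, 3:q}
ways to finish when only these pieces remain (= sum over removing one remaining piece with nothing left below it):
  1 left: {4}→1  {5}→1
  2 left: {2,5}→1  {3,4}→1  {4,5}→2
  3 left: {1,2,5}→1  {2,4,5}→3  {3,4,5}→3
  4 left: {0,1,2,5}→1  {1,2,4,5}→4  {2,3,4,5}→6
  placing 0:s first → 10 extensions
  placing 3:q first → 5 extensions
total linear extensions = 15

15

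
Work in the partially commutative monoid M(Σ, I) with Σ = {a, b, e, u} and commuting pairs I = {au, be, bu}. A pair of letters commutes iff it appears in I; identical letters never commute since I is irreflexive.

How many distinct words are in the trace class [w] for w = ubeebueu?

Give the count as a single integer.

28

0(u) covers ∅
1(b) covers ∅
2(e) covers 0:u
3(e) covers 2:e
4(b) covers 1:b
5(u) covers 3:e
6(e) covers 5:u
7(u) covers 6:e
floor of heap: 0:u, 1:b
completions by unplaced set U, small U first (add the entries for U minus each lowest piece of U):
  |U|=1: {4}:1  {7}:1
  |U|=2: {1,4}:1  {4,7}:2  {6,7}:1
  |U|=3: {1,4,7}:3  {4,6,7}:3  {5,6,7}:1
  |U|=4: {1,4,6,7}:6  {3,5,6,7}:1  {4,5,6,7}:4
  |U|=5: {1,4,5,6,7}:10  {2,3,5,6,7}:1  {3,4,5,6,7}:5
  |U|=6: {0,2,3,5,6,7}:1  {1,3,4,5,6,7}:15  {2,3,4,5,6,7}:6
  start at 0(u): 21
  start at 1(b): 7
sum over floor = 28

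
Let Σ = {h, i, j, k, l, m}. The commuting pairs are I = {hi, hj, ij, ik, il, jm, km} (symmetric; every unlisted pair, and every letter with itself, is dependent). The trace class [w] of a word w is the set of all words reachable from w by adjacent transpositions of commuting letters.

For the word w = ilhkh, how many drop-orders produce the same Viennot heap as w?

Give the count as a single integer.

5

piece 0:i — minimal
piece 1:l — minimal
piece 2:h rests on {1:l}
piece 3:k rests on {2:h}
piece 4:h rests on {3:k}
minimal pieces: {0:i, 1:l}
ways to finish when only these pieces remain (= sum over removing one remaining piece with nothing left below it):
  1 left: {0}→1  {4}→1
  2 left: {0,4}→2  {3,4}→1
  3 left: {0,3,4}→3  {2,3,4}→1
  placing 0:i first → 1 extensions
  placing 1:l first → 4 extensions
total linear extensions = 5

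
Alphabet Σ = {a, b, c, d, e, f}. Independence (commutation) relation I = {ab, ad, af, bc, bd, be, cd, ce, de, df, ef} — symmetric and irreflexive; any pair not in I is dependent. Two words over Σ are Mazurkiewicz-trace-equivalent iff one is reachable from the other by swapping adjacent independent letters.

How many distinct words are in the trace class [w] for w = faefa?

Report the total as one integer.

0(f) covers ∅
1(a) covers ∅
2(e) covers 1:a
3(f) covers 0:f
4(a) covers 2:e
floor of heap: 0:f, 1:a
completions by unplaced set U, small U first (add the entries for U minus each lowest piece of U):
  |U|=1: {3}:1  {4}:1
  |U|=2: {0,3}:1  {2,4}:1  {3,4}:2
  |U|=3: {0,3,4}:3  {1,2,4}:1  {2,3,4}:3
  start at 0(f): 4
  start at 1(a): 6
sum over floor = 10

10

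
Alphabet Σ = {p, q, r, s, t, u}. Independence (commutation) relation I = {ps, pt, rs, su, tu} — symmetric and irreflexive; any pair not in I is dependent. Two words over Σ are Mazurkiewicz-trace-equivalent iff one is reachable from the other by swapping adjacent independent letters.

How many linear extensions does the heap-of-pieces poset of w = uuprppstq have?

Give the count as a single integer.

#0=u has no predecessor
#1=u depends on [0:u]
#2=p depends on [1:u]
#3=r depends on [2:p]
#4=p depends on [3:r]
#5=p depends on [4:p]
#6=s has no predecessor
#7=t depends on [3:r, 6:s]
#8=q depends on [5:p, 7:t]
sources: [0:u, 6:s]
N(rest) = Σ N(rest − s) over sources s of rest; N(one piece) = 1:
  size 1 → [8]=1
  size 2 → [5,8]=1  [7,8]=1
  size 3 → [4,5,8]=1  [5,7,8]=2  [6,7,8]=1
  size 4 → [4,5,7,8]=3  [5,6,7,8]=3
  size 5 → [3,4,5,7,8]=3  [4,5,6,7,8]=6
  size 6 → [2,3,4,5,7,8]=3  [3,4,5,6,7,8]=9
  size 7 → [1,2,3,4,5,7,8]=3  [2,3,4,5,6,7,8]=12
  first=0(u) contributes 15
  first=6(s) contributes 3
|[w]| = 18

18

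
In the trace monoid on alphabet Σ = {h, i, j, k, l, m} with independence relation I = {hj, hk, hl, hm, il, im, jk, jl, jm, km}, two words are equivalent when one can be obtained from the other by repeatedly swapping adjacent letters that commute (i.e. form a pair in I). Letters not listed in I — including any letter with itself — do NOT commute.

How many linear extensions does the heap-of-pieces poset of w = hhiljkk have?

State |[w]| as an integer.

13

piece 0:h — minimal
piece 1:h rests on {0:h}
piece 2:i rests on {1:h}
piece 3:l — minimal
piece 4:j rests on {2:i}
piece 5:k rests on {2:i, 3:l}
piece 6:k rests on {5:k}
minimal pieces: {0:h, 3:l}
ways to finish when only these pieces remain (= sum over removing one remaining piece with nothing left below it):
  1 left: {4}→1  {6}→1
  2 left: {4,6}→2  {5,6}→1
  3 left: {3,5,6}→1  {4,5,6}→3
  4 left: {2,4,5,6}→3  {3,4,5,6}→4
  5 left: {1,2,4,5,6}→3  {2,3,4,5,6}→7
  placing 0:h first → 10 extensions
  placing 3:l first → 3 extensions
total linear extensions = 13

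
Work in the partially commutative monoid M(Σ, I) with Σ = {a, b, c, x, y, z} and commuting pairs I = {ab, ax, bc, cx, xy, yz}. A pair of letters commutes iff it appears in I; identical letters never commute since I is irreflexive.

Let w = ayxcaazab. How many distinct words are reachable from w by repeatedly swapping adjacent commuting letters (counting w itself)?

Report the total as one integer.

12

#0=a has no predecessor
#1=y depends on [0:a]
#2=x has no predecessor
#3=c depends on [1:y]
#4=a depends on [3:c]
#5=a depends on [4:a]
#6=z depends on [2:x, 5:a]
#7=a depends on [6:z]
#8=b depends on [6:z]
sources: [0:a, 2:x]
N(rest) = Σ N(rest − s) over sources s of rest; N(one piece) = 1:
  size 1 → [7]=1  [8]=1
  size 2 → [7,8]=2
  size 3 → [6,7,8]=2
  size 4 → [2,6,7,8]=2  [5,6,7,8]=2
  size 5 → [2,5,6,7,8]=4  [4,5,6,7,8]=2
  size 6 → [2,4,5,6,7,8]=6  [3,4,5,6,7,8]=2
  size 7 → [1,3,4,5,6,7,8]=2  [2,3,4,5,6,7,8]=8
  first=0(a) contributes 10
  first=2(x) contributes 2
|[w]| = 12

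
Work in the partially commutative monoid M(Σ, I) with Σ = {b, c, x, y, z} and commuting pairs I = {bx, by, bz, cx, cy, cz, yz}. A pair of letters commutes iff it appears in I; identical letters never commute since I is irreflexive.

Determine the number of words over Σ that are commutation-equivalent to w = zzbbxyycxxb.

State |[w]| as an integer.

330

piece 0:z — minimal
piece 1:z rests on {0:z}
piece 2:b — minimal
piece 3:b rests on {2:b}
piece 4:x rests on {1:z}
piece 5:y rests on {4:x}
piece 6:y rests on {5:y}
piece 7:c rests on {3:b}
piece 8:x rests on {6:y}
piece 9:x rests on {8:x}
piece 10:b rests on {7:c}
minimal pieces: {0:z, 2:b}
ways to finish when only these pieces remain (= sum over removing one remaining piece with nothing left below it):
  1 left: {9}→1  {10}→1
  2 left: {7,10}→1  {8,9}→1  {9,10}→2
  3 left: {3,7,10}→1  {6,8,9}→1  {7,9,10}→3  {8,9,10}→3
  4 left: {2,3,7,10}→1  {3,7,9,10}→4  {5,6,8,9}→1  {6,8,9,10}→4  {7,8,9,10}→6
  5 left: {2,3,7,9,10}→5  {3,7,8,9,10}→10  {4,5,6,8,9}→1  {5,6,8,9,10}→5  {6,7,8,9,10}→10
  6 left: {1,4,5,6,8,9}→1  {2,3,7,8,9,10}→15  {3,6,7,8,9,10}→20  {4,5,6,8,9,10}→6  {5,6,7,8,9,10}→15
  7 left: {0,1,4,5,6,8,9}→1  {1,4,5,6,8,9,10}→7  {2,3,6,7,8,9,10}→35  {3,5,6,7,8,9,10}→35  {4,5,6,7,8,9,10}→21
  8 left: {0,1,4,5,6,8,9,10}→8  {1,4,5,6,7,8,9,10}→28  {2,3,5,6,7,8,9,10}→70  {3,4,5,6,7,8,9,10}→56
  9 left: {0,1,4,5,6,7,8,9,10}→36  {1,3,4,5,6,7,8,9,10}→84  {2,3,4,5,6,7,8,9,10}→126
  placing 0:z first → 210 extensions
  placing 2:b first → 120 extensions
total linear extensions = 330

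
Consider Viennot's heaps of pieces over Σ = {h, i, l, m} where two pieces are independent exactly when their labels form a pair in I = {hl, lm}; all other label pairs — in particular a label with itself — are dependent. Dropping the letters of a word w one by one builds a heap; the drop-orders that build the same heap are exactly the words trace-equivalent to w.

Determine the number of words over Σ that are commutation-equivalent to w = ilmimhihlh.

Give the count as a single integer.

piece 0:i — minimal
piece 1:l rests on {0:i}
piece 2:m rests on {0:i}
piece 3:i rests on {1:l, 2:m}
piece 4:m rests on {3:i}
piece 5:h rests on {4:m}
piece 6:i rests on {5:h}
piece 7:h rests on {6:i}
piece 8:l rests on {6:i}
piece 9:h rests on {7:h}
minimal pieces: {0:i}
ways to finish when only these pieces remain (= sum over removing one remaining piece with nothing left below it):
  1 left: {8}→1  {9}→1
  2 left: {7,9}→1  {8,9}→2
  3 left: {7,8,9}→3
  4 left: {6,7,8,9}→3
  5 left: {5,6,7,8,9}→3
  6 left: {4,5,6,7,8,9}→3
  7 left: {3,4,5,6,7,8,9}→3
  8 left: {1,3,4,5,6,7,8,9}→3  {2,3,4,5,6,7,8,9}→3
  placing 0:i first → 6 extensions

6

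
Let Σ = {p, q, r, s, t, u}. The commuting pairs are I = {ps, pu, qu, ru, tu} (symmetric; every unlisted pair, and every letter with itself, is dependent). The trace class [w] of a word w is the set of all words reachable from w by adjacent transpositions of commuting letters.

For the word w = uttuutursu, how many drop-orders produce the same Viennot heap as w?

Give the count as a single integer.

piece 0:u — minimal
piece 1:t — minimal
piece 2:t rests on {1:t}
piece 3:u rests on {0:u}
piece 4:u rests on {3:u}
piece 5:t rests on {2:t}
piece 6:u rests on {4:u}
piece 7:r rests on {5:t}
piece 8:s rests on {6:u, 7:r}
piece 9:u rests on {8:s}
minimal pieces: {0:u, 1:t}
ways to finish when only these pieces remain (= sum over removing one remaining piece with nothing left below it):
  1 left: {9}→1
  2 left: {8,9}→1
  3 left: {6,8,9}→1  {7,8,9}→1
  4 left: {4,6,8,9}→1  {5,7,8,9}→1  {6,7,8,9}→2
  5 left: {2,5,7,8,9}→1  {3,4,6,8,9}→1  {4,6,7,8,9}→3  {5,6,7,8,9}→3
  6 left: {0,3,4,6,8,9}→1  {1,2,5,7,8,9}→1  {2,5,6,7,8,9}→4  {3,4,6,7,8,9}→4  {4,5,6,7,8,9}→6
  7 left: {0,3,4,6,7,8,9}→5  {1,2,5,6,7,8,9}→5  {2,4,5,6,7,8,9}→10  {3,4,5,6,7,8,9}→10
  8 left: {0,3,4,5,6,7,8,9}→15  {1,2,4,5,6,7,8,9}→15  {2,3,4,5,6,7,8,9}→20
  placing 0:u first → 35 extensions
  placing 1:t first → 35 extensions
total linear extensions = 70

70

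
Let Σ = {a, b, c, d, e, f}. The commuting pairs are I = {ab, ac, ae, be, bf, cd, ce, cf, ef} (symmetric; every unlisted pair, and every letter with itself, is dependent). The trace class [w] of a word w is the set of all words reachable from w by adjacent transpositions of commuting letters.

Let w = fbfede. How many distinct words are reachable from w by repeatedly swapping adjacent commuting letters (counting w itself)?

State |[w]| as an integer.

12

piece 0:f — minimal
piece 1:b — minimal
piece 2:f rests on {0:f}
piece 3:e — minimal
piece 4:d rests on {1:b, 2:f, 3:e}
piece 5:e rests on {4:d}
minimal pieces: {0:f, 1:b, 3:e}
ways to finish when only these pieces remain (= sum over removing one remaining piece with nothing left below it):
  1 left: {5}→1
  2 left: {4,5}→1
  3 left: {1,4,5}→1  {2,4,5}→1  {3,4,5}→1
  4 left: {0,2,4,5}→1  {1,2,4,5}→2  {1,3,4,5}→2  {2,3,4,5}→2
  placing 0:f first → 6 extensions
  placing 1:b first → 3 extensions
  placing 3:e first → 3 extensions
total linear extensions = 12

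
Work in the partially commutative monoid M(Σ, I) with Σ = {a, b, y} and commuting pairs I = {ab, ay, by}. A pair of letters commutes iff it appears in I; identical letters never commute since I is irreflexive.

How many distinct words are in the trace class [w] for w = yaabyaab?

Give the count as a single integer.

420

drop 0:y onto floor
drop 1:a onto floor
drop 2:a onto {1:a}
drop 3:b onto floor
drop 4:y onto {0:y}
drop 5:a onto {2:a}
drop 6:a onto {5:a}
drop 7:b onto {3:b}
ground layer = {0:y, 1:a, 3:b}
drop-orders for the pieces not yet dropped (sum over which currently-grounded one goes next):
  1 to go: {4} 1  {6} 1  {7} 1
  2 to go: {0,4} 1  {3,7} 1  {4,6} 2  {4,7} 2  {5,6} 1  {6,7} 2
  3 to go: {0,4,6} 3  {0,4,7} 3  {2,5,6} 1  {3,4,7} 3  {3,6,7} 3  {4,5,6} 3  {4,6,7} 6  {5,6,7} 3
  4 to go: {0,3,4,7} 6  {0,4,5,6} 6  {0,4,6,7} 12  {1,2,5,6} 1  {2,4,5,6} 4  {2,5,6,7} 4  {3,4,6,7} 12  {3,5,6,7} 6  {4,5,6,7} 12
  5 to go: {0,2,4,5,6} 10  {0,3,4,6,7} 30  {0,4,5,6,7} 30  {1,2,4,5,6} 5  {1,2,5,6,7} 5  {2,3,5,6,7} 10  {2,4,5,6,7} 20  {3,4,5,6,7} 30
  6 to go: {0,1,2,4,5,6} 15  {0,2,4,5,6,7} 60  {0,3,4,5,6,7} 90  {1,2,3,5,6,7} 15  {1,2,4,5,6,7} 30  {2,3,4,5,6,7} 60
  if 0:y drops first: 105 orders
  if 1:a drops first: 210 orders
  if 3:b drops first: 105 orders
heap linearizations: 420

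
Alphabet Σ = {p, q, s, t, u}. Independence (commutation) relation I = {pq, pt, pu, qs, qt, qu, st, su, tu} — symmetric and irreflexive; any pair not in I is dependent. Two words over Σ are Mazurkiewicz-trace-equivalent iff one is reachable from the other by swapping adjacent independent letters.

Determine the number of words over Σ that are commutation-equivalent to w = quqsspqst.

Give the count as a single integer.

2520

piece 0:q — minimal
piece 1:u — minimal
piece 2:q rests on {0:q}
piece 3:s — minimal
piece 4:s rests on {3:s}
piece 5:p rests on {4:s}
piece 6:q rests on {2:q}
piece 7:s rests on {5:p}
piece 8:t — minimal
minimal pieces: {0:q, 1:u, 3:s, 8:t}
ways to finish when only these pieces remain (= sum over removing one remaining piece with nothing left below it):
  1 left: {1}→1  {6}→1  {7}→1  {8}→1
  2 left: {1,6}→2  {1,7}→2  {1,8}→2  {2,6}→1  {5,7}→1  {6,7}→2  {6,8}→2  {7,8}→2
  3 left: {0,2,6}→1  {1,2,6}→3  {1,5,7}→3  {1,6,7}→6  {1,6,8}→6  {1,7,8}→6  {2,6,7}→3  {2,6,8}→3  {4,5,7}→1  {5,6,7}→3  {5,7,8}→3  {6,7,8}→6
  4 left: {0,1,2,6}→4  {0,2,6,7}→4  {0,2,6,8}→4  {1,2,6,7}→12  {1,2,6,8}→12  {1,4,5,7}→4  {1,5,6,7}→12  {1,5,7,8}→12  {1,6,7,8}→24  {2,5,6,7}→6  {2,6,7,8}→12  {3,4,5,7}→1  {4,5,6,7}→4  {4,5,7,8}→4  {5,6,7,8}→12
  5 left: {0,1,2,6,7}→20  {0,1,2,6,8}→20  {0,2,5,6,7}→10  {0,2,6,7,8}→20  {1,2,5,6,7}→30  {1,2,6,7,8}→60  {1,3,4,5,7}→5  {1,4,5,6,7}→20  {1,4,5,7,8}→20  {1,5,6,7,8}→60  {2,4,5,6,7}→10  {2,5,6,7,8}→30  {3,4,5,6,7}→5  {3,4,5,7,8}→5  {4,5,6,7,8}→20
  6 left: {0,1,2,5,6,7}→60  {0,1,2,6,7,8}→120  {0,2,4,5,6,7}→20  {0,2,5,6,7,8}→60  {1,2,4,5,6,7}→60  {1,2,5,6,7,8}→180  {1,3,4,5,6,7}→30  {1,3,4,5,7,8}→30  {1,4,5,6,7,8}→120  {2,3,4,5,6,7}→15  {2,4,5,6,7,8}→60  {3,4,5,6,7,8}→30
  7 left: {0,1,2,4,5,6,7}→140  {0,1,2,5,6,7,8}→420  {0,2,3,4,5,6,7}→35  {0,2,4,5,6,7,8}→140  {1,2,3,4,5,6,7}→105  {1,2,4,5,6,7,8}→420  {1,3,4,5,6,7,8}→210  {2,3,4,5,6,7,8}→105
  placing 0:q first → 840 extensions
  placing 1:u first → 280 extensions
  placing 3:s first → 1120 extensions
  placing 8:t first → 280 extensions
total linear extensions = 2520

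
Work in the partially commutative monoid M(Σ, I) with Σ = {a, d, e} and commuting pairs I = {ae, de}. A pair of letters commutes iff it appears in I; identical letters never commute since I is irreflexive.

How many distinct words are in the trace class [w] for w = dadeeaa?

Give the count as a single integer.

21

piece 0:d — minimal
piece 1:a rests on {0:d}
piece 2:d rests on {1:a}
piece 3:e — minimal
piece 4:e rests on {3:e}
piece 5:a rests on {2:d}
piece 6:a rests on {5:a}
minimal pieces: {0:d, 3:e}
ways to finish when only these pieces remain (= sum over removing one remaining piece with nothing left below it):
  1 left: {4}→1  {6}→1
  2 left: {3,4}→1  {4,6}→2  {5,6}→1
  3 left: {2,5,6}→1  {3,4,6}→3  {4,5,6}→3
  4 left: {1,2,5,6}→1  {2,4,5,6}→4  {3,4,5,6}→6
  5 left: {0,1,2,5,6}→1  {1,2,4,5,6}→5  {2,3,4,5,6}→10
  placing 0:d first → 15 extensions
  placing 3:e first → 6 extensions
total linear extensions = 21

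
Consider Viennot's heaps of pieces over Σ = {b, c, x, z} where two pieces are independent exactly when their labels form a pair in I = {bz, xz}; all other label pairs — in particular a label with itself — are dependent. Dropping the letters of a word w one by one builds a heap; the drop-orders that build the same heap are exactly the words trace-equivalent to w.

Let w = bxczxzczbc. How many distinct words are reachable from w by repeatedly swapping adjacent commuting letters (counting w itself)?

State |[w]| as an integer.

6

drop 0:b onto floor
drop 1:x onto {0:b}
drop 2:c onto {1:x}
drop 3:z onto {2:c}
drop 4:x onto {2:c}
drop 5:z onto {3:z}
drop 6:c onto {4:x, 5:z}
drop 7:z onto {6:c}
drop 8:b onto {6:c}
drop 9:c onto {7:z, 8:b}
ground layer = {0:b}
drop-orders for the pieces not yet dropped (sum over which currently-grounded one goes next):
  1 to go: {9} 1
  2 to go: {7,9} 1  {8,9} 1
  3 to go: {7,8,9} 2
  4 to go: {6,7,8,9} 2
  5 to go: {4,6,7,8,9} 2  {5,6,7,8,9} 2
  6 to go: {3,5,6,7,8,9} 2  {4,5,6,7,8,9} 4
  7 to go: {3,4,5,6,7,8,9} 6
  8 to go: {2,3,4,5,6,7,8,9} 6
  if 0:b drops first: 6 orders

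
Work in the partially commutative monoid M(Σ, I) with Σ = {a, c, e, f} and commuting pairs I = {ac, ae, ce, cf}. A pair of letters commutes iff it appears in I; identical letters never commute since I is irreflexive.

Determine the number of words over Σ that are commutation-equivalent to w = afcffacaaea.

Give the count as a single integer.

0(a) covers ∅
1(f) covers 0:a
2(c) covers ∅
3(f) covers 1:f
4(f) covers 3:f
5(a) covers 4:f
6(c) covers 2:c
7(a) covers 5:a
8(a) covers 7:a
9(e) covers 4:f
10(a) covers 8:a
floor of heap: 0:a, 2:c
completions by unplaced set U, small U first (add the entries for U minus each lowest piece of U):
  |U|=1: {6}:1  {9}:1  {10}:1
  |U|=2: {2,6}:1  {6,9}:2  {6,10}:2  {8,10}:1  {9,10}:2
  |U|=3: {2,6,9}:3  {2,6,10}:3  {6,8,10}:3  {6,9,10}:6  {7,8,10}:1  {8,9,10}:3
  |U|=4: {2,6,8,10}:6  {2,6,9,10}:12  {5,7,8,10}:1  {6,7,8,10}:4  {6,8,9,10}:12  {7,8,9,10}:4
  |U|=5: {2,6,7,8,10}:10  {2,6,8,9,10}:30  {5,6,7,8,10}:5  {5,7,8,9,10}:5  {6,7,8,9,10}:20
  |U|=6: {2,5,6,7,8,10}:15  {2,6,7,8,9,10}:60  {4,5,7,8,9,10}:5  {5,6,7,8,9,10}:30
  |U|=7: {2,5,6,7,8,9,10}:105  {3,4,5,7,8,9,10}:5  {4,5,6,7,8,9,10}:35
  |U|=8: {1,3,4,5,7,8,9,10}:5  {2,4,5,6,7,8,9,10}:140  {3,4,5,6,7,8,9,10}:40
  |U|=9: {0,1,3,4,5,7,8,9,10}:5  {1,3,4,5,6,7,8,9,10}:45  {2,3,4,5,6,7,8,9,10}:180
  start at 0(a): 225
  start at 2(c): 50
sum over floor = 275

275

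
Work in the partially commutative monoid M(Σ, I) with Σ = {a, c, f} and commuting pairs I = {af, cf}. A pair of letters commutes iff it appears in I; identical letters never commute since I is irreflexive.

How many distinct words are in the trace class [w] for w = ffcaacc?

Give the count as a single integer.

21

#0=f has no predecessor
#1=f depends on [0:f]
#2=c has no predecessor
#3=a depends on [2:c]
#4=a depends on [3:a]
#5=c depends on [4:a]
#6=c depends on [5:c]
sources: [0:f, 2:c]
N(rest) = Σ N(rest − s) over sources s of rest; N(one piece) = 1:
  size 1 → [1]=1  [6]=1
  size 2 → [0,1]=1  [1,6]=2  [5,6]=1
  size 3 → [0,1,6]=3  [1,5,6]=3  [4,5,6]=1
  size 4 → [0,1,5,6]=6  [1,4,5,6]=4  [3,4,5,6]=1
  size 5 → [0,1,4,5,6]=10  [1,3,4,5,6]=5  [2,3,4,5,6]=1
  first=0(f) contributes 6
  first=2(c) contributes 15
|[w]| = 21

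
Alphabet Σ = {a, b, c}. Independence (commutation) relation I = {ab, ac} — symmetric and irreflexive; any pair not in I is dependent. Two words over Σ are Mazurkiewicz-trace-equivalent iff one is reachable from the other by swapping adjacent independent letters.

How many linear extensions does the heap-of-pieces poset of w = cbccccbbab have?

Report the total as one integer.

#0=c has no predecessor
#1=b depends on [0:c]
#2=c depends on [1:b]
#3=c depends on [2:c]
#4=c depends on [3:c]
#5=c depends on [4:c]
#6=b depends on [5:c]
#7=b depends on [6:b]
#8=a has no predecessor
#9=b depends on [7:b]
sources: [0:c, 8:a]
N(rest) = Σ N(rest − s) over sources s of rest; N(one piece) = 1:
  size 1 → [8]=1  [9]=1
  size 2 → [7,9]=1  [8,9]=2
  size 3 → [6,7,9]=1  [7,8,9]=3
  size 4 → [5,6,7,9]=1  [6,7,8,9]=4
  size 5 → [4,5,6,7,9]=1  [5,6,7,8,9]=5
  size 6 → [3,4,5,6,7,9]=1  [4,5,6,7,8,9]=6
  size 7 → [2,3,4,5,6,7,9]=1  [3,4,5,6,7,8,9]=7
  size 8 → [1,2,3,4,5,6,7,9]=1  [2,3,4,5,6,7,8,9]=8
  first=0(c) contributes 9
  first=8(a) contributes 1
|[w]| = 10

10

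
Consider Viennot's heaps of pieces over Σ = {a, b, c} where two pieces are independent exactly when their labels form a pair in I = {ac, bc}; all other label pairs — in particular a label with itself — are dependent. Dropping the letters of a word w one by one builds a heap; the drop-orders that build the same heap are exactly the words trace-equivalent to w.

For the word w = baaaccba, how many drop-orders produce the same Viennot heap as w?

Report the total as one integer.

28

#0=b has no predecessor
#1=a depends on [0:b]
#2=a depends on [1:a]
#3=a depends on [2:a]
#4=c has no predecessor
#5=c depends on [4:c]
#6=b depends on [3:a]
#7=a depends on [6:b]
sources: [0:b, 4:c]
N(rest) = Σ N(rest − s) over sources s of rest; N(one piece) = 1:
  size 1 → [5]=1  [7]=1
  size 2 → [4,5]=1  [5,7]=2  [6,7]=1
  size 3 → [3,6,7]=1  [4,5,7]=3  [5,6,7]=3
  size 4 → [2,3,6,7]=1  [3,5,6,7]=4  [4,5,6,7]=6
  size 5 → [1,2,3,6,7]=1  [2,3,5,6,7]=5  [3,4,5,6,7]=10
  size 6 → [0,1,2,3,6,7]=1  [1,2,3,5,6,7]=6  [2,3,4,5,6,7]=15
  first=0(b) contributes 21
  first=4(c) contributes 7
|[w]| = 28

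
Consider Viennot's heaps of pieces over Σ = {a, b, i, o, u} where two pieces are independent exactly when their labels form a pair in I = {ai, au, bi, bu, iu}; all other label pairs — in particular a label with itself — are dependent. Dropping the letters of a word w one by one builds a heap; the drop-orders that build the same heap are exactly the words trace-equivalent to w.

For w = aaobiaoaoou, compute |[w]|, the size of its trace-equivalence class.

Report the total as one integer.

#0=a has no predecessor
#1=a depends on [0:a]
#2=o depends on [1:a]
#3=b depends on [2:o]
#4=i depends on [2:o]
#5=a depends on [3:b]
#6=o depends on [4:i, 5:a]
#7=a depends on [6:o]
#8=o depends on [7:a]
#9=o depends on [8:o]
#10=u depends on [9:o]
sources: [0:a]
N(rest) = Σ N(rest − s) over sources s of rest; N(one piece) = 1:
  size 1 → [10]=1
  size 2 → [9,10]=1
  size 3 → [8,9,10]=1
  size 4 → [7,8,9,10]=1
  size 5 → [6,7,8,9,10]=1
  size 6 → [4,6,7,8,9,10]=1  [5,6,7,8,9,10]=1
  size 7 → [3,5,6,7,8,9,10]=1  [4,5,6,7,8,9,10]=2
  size 8 → [3,4,5,6,7,8,9,10]=3
  size 9 → [2,3,4,5,6,7,8,9,10]=3
  first=0(a) contributes 3

3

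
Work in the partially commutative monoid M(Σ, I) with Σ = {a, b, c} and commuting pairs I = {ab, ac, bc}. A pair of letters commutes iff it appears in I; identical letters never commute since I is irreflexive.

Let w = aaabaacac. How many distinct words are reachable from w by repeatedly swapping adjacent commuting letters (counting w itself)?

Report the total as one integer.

#0=a has no predecessor
#1=a depends on [0:a]
#2=a depends on [1:a]
#3=b has no predecessor
#4=a depends on [2:a]
#5=a depends on [4:a]
#6=c has no predecessor
#7=a depends on [5:a]
#8=c depends on [6:c]
sources: [0:a, 3:b, 6:c]
N(rest) = Σ N(rest − s) over sources s of rest; N(one piece) = 1:
  size 1 → [3]=1  [7]=1  [8]=1
  size 2 → [3,7]=2  [3,8]=2  [5,7]=1  [6,8]=1  [7,8]=2
  size 3 → [3,5,7]=3  [3,6,8]=3  [3,7,8]=6  [4,5,7]=1  [5,7,8]=3  [6,7,8]=3
  size 4 → [2,4,5,7]=1  [3,4,5,7]=4  [3,5,7,8]=12  [3,6,7,8]=12  [4,5,7,8]=4  [5,6,7,8]=6
  size 5 → [1,2,4,5,7]=1  [2,3,4,5,7]=5  [2,4,5,7,8]=5  [3,4,5,7,8]=20  [3,5,6,7,8]=30  [4,5,6,7,8]=10
  size 6 → [0,1,2,4,5,7]=1  [1,2,3,4,5,7]=6  [1,2,4,5,7,8]=6  [2,3,4,5,7,8]=30  [2,4,5,6,7,8]=15  [3,4,5,6,7,8]=60
  size 7 → [0,1,2,3,4,5,7]=7  [0,1,2,4,5,7,8]=7  [1,2,3,4,5,7,8]=42  [1,2,4,5,6,7,8]=21  [2,3,4,5,6,7,8]=105
  first=0(a) contributes 168
  first=3(b) contributes 28
  first=6(c) contributes 56
|[w]| = 252

252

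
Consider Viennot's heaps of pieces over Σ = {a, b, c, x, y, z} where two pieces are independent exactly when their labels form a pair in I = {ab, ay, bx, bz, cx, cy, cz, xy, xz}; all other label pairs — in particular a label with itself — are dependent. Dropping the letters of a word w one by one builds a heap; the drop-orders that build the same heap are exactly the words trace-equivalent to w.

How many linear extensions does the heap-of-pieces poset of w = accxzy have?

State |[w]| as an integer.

0(a) covers ∅
1(c) covers 0:a
2(c) covers 1:c
3(x) covers 0:a
4(z) covers 0:a
5(y) covers 4:z
floor of heap: 0:a
completions by unplaced set U, small U first (add the entries for U minus each lowest piece of U):
  |U|=1: {2}:1  {3}:1  {5}:1
  |U|=2: {1,2}:1  {2,3}:2  {2,5}:2  {3,5}:2  {4,5}:1
  |U|=3: {1,2,3}:3  {1,2,5}:3  {2,3,5}:6  {2,4,5}:3  {3,4,5}:3
  |U|=4: {1,2,3,5}:12  {1,2,4,5}:6  {2,3,4,5}:12
  start at 0(a): 30

30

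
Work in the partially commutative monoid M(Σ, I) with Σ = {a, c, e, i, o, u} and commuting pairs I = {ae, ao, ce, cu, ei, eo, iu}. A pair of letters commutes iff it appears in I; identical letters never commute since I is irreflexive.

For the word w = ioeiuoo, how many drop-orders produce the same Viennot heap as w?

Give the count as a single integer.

#0=i has no predecessor
#1=o depends on [0:i]
#2=e has no predecessor
#3=i depends on [1:o]
#4=u depends on [1:o, 2:e]
#5=o depends on [3:i, 4:u]
#6=o depends on [5:o]
sources: [0:i, 2:e]
N(rest) = Σ N(rest − s) over sources s of rest; N(one piece) = 1:
  size 1 → [6]=1
  size 2 → [5,6]=1
  size 3 → [3,5,6]=1  [4,5,6]=1
  size 4 → [2,4,5,6]=1  [3,4,5,6]=2
  size 5 → [1,3,4,5,6]=2  [2,3,4,5,6]=3
  first=0(i) contributes 5
  first=2(e) contributes 2
|[w]| = 7

7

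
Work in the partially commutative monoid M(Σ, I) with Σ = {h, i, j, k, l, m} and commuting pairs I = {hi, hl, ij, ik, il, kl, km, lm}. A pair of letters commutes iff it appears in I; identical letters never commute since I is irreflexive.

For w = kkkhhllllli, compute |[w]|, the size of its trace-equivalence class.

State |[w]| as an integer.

2772

0(k) covers ∅
1(k) covers 0:k
2(k) covers 1:k
3(h) covers 2:k
4(h) covers 3:h
5(l) covers ∅
6(l) covers 5:l
7(l) covers 6:l
8(l) covers 7:l
9(l) covers 8:l
10(i) covers ∅
floor of heap: 0:k, 5:l, 10:i
completions by unplaced set U, small U first (add the entries for U minus each lowest piece of U):
  |U|=1: {4}:1  {9}:1  {10}:1
  |U|=2: {3,4}:1  {4,9}:2  {4,10}:2  {8,9}:1  {9,10}:2
  |U|=3: {2,3,4}:1  {3,4,9}:3  {3,4,10}:3  {4,8,9}:3  {4,9,10}:6  {7,8,9}:1  {8,9,10}:3
  |U|=4: {1,2,3,4}:1  {2,3,4,9}:4  {2,3,4,10}:4  {3,4,8,9}:6  {3,4,9,10}:12  {4,7,8,9}:4  {4,8,9,10}:12  {6,7,8,9}:1  {7,8,9,10}:4
  |U|=5: {0,1,2,3,4}:1  {1,2,3,4,9}:5  {1,2,3,4,10}:5  {2,3,4,8,9}:10  {2,3,4,9,10}:20  {3,4,7,8,9}:10  {3,4,8,9,10}:30  {4,6,7,8,9}:5  {4,7,8,9,10}:20  {5,6,7,8,9}:1  {6,7,8,9,10}:5
  |U|=6: {0,1,2,3,4,9}:6  {0,1,2,3,4,10}:6  {1,2,3,4,8,9}:15  {1,2,3,4,9,10}:30  {2,3,4,7,8,9}:20  {2,3,4,8,9,10}:60  {3,4,6,7,8,9}:15  {3,4,7,8,9,10}:60  {4,5,6,7,8,9}:6  {4,6,7,8,9,10}:30  {5,6,7,8,9,10}:6
  |U|=7: {0,1,2,3,4,8,9}:21  {0,1,2,3,4,9,10}:42  {1,2,3,4,7,8,9}:35  {1,2,3,4,8,9,10}:105  {2,3,4,6,7,8,9}:35  {2,3,4,7,8,9,10}:140  {3,4,5,6,7,8,9}:21  {3,4,6,7,8,9,10}:105  {4,5,6,7,8,9,10}:42
  |U|=8: {0,1,2,3,4,7,8,9}:56  {0,1,2,3,4,8,9,10}:168  {1,2,3,4,6,7,8,9}:70  {1,2,3,4,7,8,9,10}:280  {2,3,4,5,6,7,8,9}:56  {2,3,4,6,7,8,9,10}:280  {3,4,5,6,7,8,9,10}:168
  |U|=9: {0,1,2,3,4,6,7,8,9}:126  {0,1,2,3,4,7,8,9,10}:504  {1,2,3,4,5,6,7,8,9}:126  {1,2,3,4,6,7,8,9,10}:630  {2,3,4,5,6,7,8,9,10}:504
  start at 0(k): 1260
  start at 5(l): 1260
  start at 10(i): 252
sum over floor = 2772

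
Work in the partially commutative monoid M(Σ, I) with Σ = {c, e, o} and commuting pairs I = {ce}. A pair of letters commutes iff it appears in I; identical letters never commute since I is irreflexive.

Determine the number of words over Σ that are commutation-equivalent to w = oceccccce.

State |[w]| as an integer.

28

0(o) covers ∅
1(c) covers 0:o
2(e) covers 0:o
3(c) covers 1:c
4(c) covers 3:c
5(c) covers 4:c
6(c) covers 5:c
7(c) covers 6:c
8(e) covers 2:e
floor of heap: 0:o
completions by unplaced set U, small U first (add the entries for U minus each lowest piece of U):
  |U|=1: {7}:1  {8}:1
  |U|=2: {2,8}:1  {6,7}:1  {7,8}:2
  |U|=3: {2,7,8}:3  {5,6,7}:1  {6,7,8}:3
  |U|=4: {2,6,7,8}:6  {4,5,6,7}:1  {5,6,7,8}:4
  |U|=5: {2,5,6,7,8}:10  {3,4,5,6,7}:1  {4,5,6,7,8}:5
  |U|=6: {1,3,4,5,6,7}:1  {2,4,5,6,7,8}:15  {3,4,5,6,7,8}:6
  |U|=7: {1,3,4,5,6,7,8}:7  {2,3,4,5,6,7,8}:21
  start at 0(o): 28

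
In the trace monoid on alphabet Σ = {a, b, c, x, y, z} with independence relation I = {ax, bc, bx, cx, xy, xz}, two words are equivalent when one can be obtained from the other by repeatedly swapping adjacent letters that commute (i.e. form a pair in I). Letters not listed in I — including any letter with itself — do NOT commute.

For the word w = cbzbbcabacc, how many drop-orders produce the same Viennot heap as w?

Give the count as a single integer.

6

0(c) covers ∅
1(b) covers ∅
2(z) covers 0:c, 1:b
3(b) covers 2:z
4(b) covers 3:b
5(c) covers 2:z
6(a) covers 4:b, 5:c
7(b) covers 6:a
8(a) covers 7:b
9(c) covers 8:a
10(c) covers 9:c
floor of heap: 0:c, 1:b
completions by unplaced set U, small U first (add the entries for U minus each lowest piece of U):
  |U|=1: {10}:1
  |U|=2: {9,10}:1
  |U|=3: {8,9,10}:1
  |U|=4: {7,8,9,10}:1
  |U|=5: {6,7,8,9,10}:1
  |U|=6: {4,6,7,8,9,10}:1  {5,6,7,8,9,10}:1
  |U|=7: {3,4,6,7,8,9,10}:1  {4,5,6,7,8,9,10}:2
  |U|=8: {3,4,5,6,7,8,9,10}:3
  |U|=9: {2,3,4,5,6,7,8,9,10}:3
  start at 0(c): 3
  start at 1(b): 3
sum over floor = 6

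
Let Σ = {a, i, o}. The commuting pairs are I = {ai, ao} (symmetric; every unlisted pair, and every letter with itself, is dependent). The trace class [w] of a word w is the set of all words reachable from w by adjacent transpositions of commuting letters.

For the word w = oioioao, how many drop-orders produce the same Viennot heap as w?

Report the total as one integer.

7

drop 0:o onto floor
drop 1:i onto {0:o}
drop 2:o onto {1:i}
drop 3:i onto {2:o}
drop 4:o onto {3:i}
drop 5:a onto floor
drop 6:o onto {4:o}
ground layer = {0:o, 5:a}
drop-orders for the pieces not yet dropped (sum over which currently-grounded one goes next):
  1 to go: {5} 1  {6} 1
  2 to go: {4,6} 1  {5,6} 2
  3 to go: {3,4,6} 1  {4,5,6} 3
  4 to go: {2,3,4,6} 1  {3,4,5,6} 4
  5 to go: {1,2,3,4,6} 1  {2,3,4,5,6} 5
  if 0:o drops first: 6 orders
  if 5:a drops first: 1 orders
heap linearizations: 7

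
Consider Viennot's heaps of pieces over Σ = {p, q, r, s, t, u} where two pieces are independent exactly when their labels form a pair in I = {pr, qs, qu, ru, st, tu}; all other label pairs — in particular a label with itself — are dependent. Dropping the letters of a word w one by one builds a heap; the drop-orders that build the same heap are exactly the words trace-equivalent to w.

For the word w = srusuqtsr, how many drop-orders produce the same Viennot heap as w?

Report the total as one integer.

drop 0:s onto floor
drop 1:r onto {0:s}
drop 2:u onto {0:s}
drop 3:s onto {1:r, 2:u}
drop 4:u onto {3:s}
drop 5:q onto {1:r}
drop 6:t onto {5:q}
drop 7:s onto {4:u}
drop 8:r onto {6:t, 7:s}
ground layer = {0:s}
drop-orders for the pieces not yet dropped (sum over which currently-grounded one goes next):
  1 to go: {8} 1
  2 to go: {6,8} 1  {7,8} 1
  3 to go: {4,7,8} 1  {5,6,8} 1  {6,7,8} 2
  4 to go: {3,4,7,8} 1  {4,6,7,8} 3  {5,6,7,8} 3
  5 to go: {2,3,4,7,8} 1  {3,4,6,7,8} 4  {4,5,6,7,8} 6
  6 to go: {2,3,4,6,7,8} 5  {3,4,5,6,7,8} 10
  7 to go: {1,3,4,5,6,7,8} 10  {2,3,4,5,6,7,8} 15
  if 0:s drops first: 25 orders

25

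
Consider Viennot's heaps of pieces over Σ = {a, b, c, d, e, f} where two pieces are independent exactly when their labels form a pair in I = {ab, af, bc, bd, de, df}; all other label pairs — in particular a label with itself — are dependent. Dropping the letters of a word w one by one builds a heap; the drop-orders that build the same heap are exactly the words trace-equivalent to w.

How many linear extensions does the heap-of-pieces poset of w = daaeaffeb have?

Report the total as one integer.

0(d) covers ∅
1(a) covers 0:d
2(a) covers 1:a
3(e) covers 2:a
4(a) covers 3:e
5(f) covers 3:e
6(f) covers 5:f
7(e) covers 4:a, 6:f
8(b) covers 7:e
floor of heap: 0:d
completions by unplaced set U, small U first (add the entries for U minus each lowest piece of U):
  |U|=1: {8}:1
  |U|=2: {7,8}:1
  |U|=3: {4,7,8}:1  {6,7,8}:1
  |U|=4: {4,6,7,8}:2  {5,6,7,8}:1
  |U|=5: {4,5,6,7,8}:3
  |U|=6: {3,4,5,6,7,8}:3
  |U|=7: {2,3,4,5,6,7,8}:3
  start at 0(d): 3

3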